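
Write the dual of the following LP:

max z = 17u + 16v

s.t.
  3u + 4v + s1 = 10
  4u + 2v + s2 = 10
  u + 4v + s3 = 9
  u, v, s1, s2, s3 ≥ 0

Primal max cᵀx s.t. Ax ≤ b, x ≥ 0  →  Dual min bᵀy s.t. Aᵀy ≥ c, y ≥ 0.

Minimize: z = 10y1 + 10y2 + 9y3

Subject to:
  3y1 + 4y2 + y3 ≥ 17
  4y1 + 2y2 + 4y3 ≥ 16
  y1, y2, y3 ≥ 0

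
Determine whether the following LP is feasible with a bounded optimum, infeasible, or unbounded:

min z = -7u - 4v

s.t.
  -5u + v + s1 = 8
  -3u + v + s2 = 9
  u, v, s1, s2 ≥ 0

Unbounded (objective can decrease without bound)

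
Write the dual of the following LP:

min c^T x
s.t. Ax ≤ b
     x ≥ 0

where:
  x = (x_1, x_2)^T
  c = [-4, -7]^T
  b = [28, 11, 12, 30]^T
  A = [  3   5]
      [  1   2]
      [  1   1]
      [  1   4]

Primal min cᵀx s.t. Ax ≤ b, x ≥ 0  →  Dual max −bᵀy s.t. Aᵀy ≥ −c, y ≥ 0.

Maximize: z = -28y1 - 11y2 - 12y3 - 30y4

Subject to:
  3y1 + y2 + y3 + y4 ≥ 4
  5y1 + 2y2 + y3 + 4y4 ≥ 7
  y1, y2, y3, y4 ≥ 0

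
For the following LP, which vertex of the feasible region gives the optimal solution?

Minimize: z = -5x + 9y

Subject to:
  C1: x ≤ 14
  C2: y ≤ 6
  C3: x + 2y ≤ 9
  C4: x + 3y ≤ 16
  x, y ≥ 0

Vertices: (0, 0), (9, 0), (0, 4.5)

Evaluate the objective at each vertex of the feasible region:
  z(0, 0) = 0
  z(9, 0) = -45  ←
  z(0, 4.5) = 40.5
The minimum is at x = 9, y = 0.

(9, 0)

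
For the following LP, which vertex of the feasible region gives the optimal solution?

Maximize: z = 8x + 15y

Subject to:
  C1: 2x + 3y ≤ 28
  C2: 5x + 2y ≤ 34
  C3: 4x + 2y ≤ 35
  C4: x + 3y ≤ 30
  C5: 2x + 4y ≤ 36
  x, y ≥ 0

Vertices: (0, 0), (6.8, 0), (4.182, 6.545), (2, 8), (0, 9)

Evaluate the objective at each vertex of the feasible region:
  z(0, 0) = 0
  z(6.8, 0) = 54.4
  z(4.182, 6.545) = 131.6
  z(2, 8) = 136  ←
  z(0, 9) = 135
The maximum is at x = 2, y = 8.

(2, 8)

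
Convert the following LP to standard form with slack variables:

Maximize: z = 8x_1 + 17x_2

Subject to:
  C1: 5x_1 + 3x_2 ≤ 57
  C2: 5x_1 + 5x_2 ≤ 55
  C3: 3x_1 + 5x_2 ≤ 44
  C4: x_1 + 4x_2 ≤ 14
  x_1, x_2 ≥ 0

max z = 8x_1 + 17x_2

s.t.
  5x_1 + 3x_2 + s1 = 57
  5x_1 + 5x_2 + s2 = 55
  3x_1 + 5x_2 + s3 = 44
  x_1 + 4x_2 + s4 = 14
  x_1, x_2, s1, s2, s3, s4 ≥ 0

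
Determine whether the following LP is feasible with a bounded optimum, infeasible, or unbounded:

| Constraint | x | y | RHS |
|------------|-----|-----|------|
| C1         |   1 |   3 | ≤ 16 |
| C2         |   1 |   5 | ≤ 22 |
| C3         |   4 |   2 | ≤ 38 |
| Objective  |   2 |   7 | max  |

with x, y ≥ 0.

Feasible with a bounded optimal solution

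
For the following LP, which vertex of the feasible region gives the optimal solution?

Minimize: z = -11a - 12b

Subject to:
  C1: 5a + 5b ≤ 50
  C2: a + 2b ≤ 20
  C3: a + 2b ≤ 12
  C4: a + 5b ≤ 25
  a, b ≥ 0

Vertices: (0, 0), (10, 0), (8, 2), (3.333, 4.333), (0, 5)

Evaluate the objective at each vertex of the feasible region:
  z(0, 0) = 0
  z(10, 0) = -110
  z(8, 2) = -112  ←
  z(3.333, 4.333) = -88.67
  z(0, 5) = -60
The minimum is at a = 8, b = 2.

(8, 2)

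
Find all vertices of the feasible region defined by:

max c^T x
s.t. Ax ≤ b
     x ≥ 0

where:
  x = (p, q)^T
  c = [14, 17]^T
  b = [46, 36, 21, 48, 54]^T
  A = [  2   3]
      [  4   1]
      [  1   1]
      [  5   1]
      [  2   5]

(0, 0), (9, 0), (7, 8), (0, 10.8)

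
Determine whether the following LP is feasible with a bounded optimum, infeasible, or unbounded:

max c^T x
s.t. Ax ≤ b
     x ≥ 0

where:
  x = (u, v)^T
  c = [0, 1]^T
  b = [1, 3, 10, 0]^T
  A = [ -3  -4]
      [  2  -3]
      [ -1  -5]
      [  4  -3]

Unbounded (objective can increase without bound)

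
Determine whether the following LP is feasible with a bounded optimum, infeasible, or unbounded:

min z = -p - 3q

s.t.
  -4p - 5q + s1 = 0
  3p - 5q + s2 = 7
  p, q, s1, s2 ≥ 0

Unbounded (objective can decrease without bound)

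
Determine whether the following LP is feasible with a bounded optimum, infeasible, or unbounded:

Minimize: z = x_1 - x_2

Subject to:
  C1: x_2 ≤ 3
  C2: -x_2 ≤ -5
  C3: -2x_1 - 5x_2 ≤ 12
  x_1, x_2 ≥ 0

Infeasible (no feasible solution exists)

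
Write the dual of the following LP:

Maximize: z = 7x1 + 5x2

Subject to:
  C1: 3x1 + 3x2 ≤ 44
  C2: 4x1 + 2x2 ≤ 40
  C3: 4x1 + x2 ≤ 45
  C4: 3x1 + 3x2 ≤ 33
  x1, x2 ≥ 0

Primal max cᵀx s.t. Ax ≤ b, x ≥ 0  →  Dual min bᵀy s.t. Aᵀy ≥ c, y ≥ 0.

Minimize: z = 44y1 + 40y2 + 45y3 + 33y4

Subject to:
  3y1 + 4y2 + 4y3 + 3y4 ≥ 7
  3y1 + 2y2 + y3 + 3y4 ≥ 5
  y1, y2, y3, y4 ≥ 0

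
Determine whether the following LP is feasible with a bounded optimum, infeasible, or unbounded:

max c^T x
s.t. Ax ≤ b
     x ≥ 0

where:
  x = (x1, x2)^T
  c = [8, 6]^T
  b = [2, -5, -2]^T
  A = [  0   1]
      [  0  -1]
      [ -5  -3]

Infeasible (no feasible solution exists)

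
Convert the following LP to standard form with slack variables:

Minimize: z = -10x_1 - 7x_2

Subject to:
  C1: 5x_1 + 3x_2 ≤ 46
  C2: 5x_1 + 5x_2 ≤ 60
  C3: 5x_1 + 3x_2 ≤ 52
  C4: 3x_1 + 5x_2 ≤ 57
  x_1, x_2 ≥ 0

min z = -10x_1 - 7x_2

s.t.
  5x_1 + 3x_2 + s1 = 46
  5x_1 + 5x_2 + s2 = 60
  5x_1 + 3x_2 + s3 = 52
  3x_1 + 5x_2 + s4 = 57
  x_1, x_2, s1, s2, s3, s4 ≥ 0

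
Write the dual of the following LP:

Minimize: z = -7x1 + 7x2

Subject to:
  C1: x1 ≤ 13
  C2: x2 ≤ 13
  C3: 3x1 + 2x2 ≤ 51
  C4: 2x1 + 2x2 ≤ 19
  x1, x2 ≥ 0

Primal min cᵀx s.t. Ax ≤ b, x ≥ 0  →  Dual max −bᵀy s.t. Aᵀy ≥ −c, y ≥ 0.

Maximize: z = -13y1 - 13y2 - 51y3 - 19y4

Subject to:
  y1 + 3y3 + 2y4 ≥ 7
  y2 + 2y3 + 2y4 ≥ -7
  y1, y2, y3, y4 ≥ 0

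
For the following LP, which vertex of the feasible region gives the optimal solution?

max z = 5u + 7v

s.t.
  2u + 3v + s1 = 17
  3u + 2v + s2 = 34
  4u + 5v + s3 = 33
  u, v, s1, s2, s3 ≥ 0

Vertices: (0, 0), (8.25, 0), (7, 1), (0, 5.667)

Evaluate the objective at each vertex of the feasible region:
  z(0, 0) = 0
  z(8.25, 0) = 41.25
  z(7, 1) = 42  ←
  z(0, 5.667) = 39.67
The maximum is at u = 7, v = 1.

(7, 1)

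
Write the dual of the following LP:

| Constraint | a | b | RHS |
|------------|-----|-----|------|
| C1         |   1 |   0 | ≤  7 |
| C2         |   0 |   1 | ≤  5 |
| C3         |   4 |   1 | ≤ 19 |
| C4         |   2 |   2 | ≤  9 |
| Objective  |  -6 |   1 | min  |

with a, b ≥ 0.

Primal min cᵀx s.t. Ax ≤ b, x ≥ 0  →  Dual max −bᵀy s.t. Aᵀy ≥ −c, y ≥ 0.

Maximize: z = -7y1 - 5y2 - 19y3 - 9y4

Subject to:
  y1 + 4y3 + 2y4 ≥ 6
  y2 + y3 + 2y4 ≥ -1
  y1, y2, y3, y4 ≥ 0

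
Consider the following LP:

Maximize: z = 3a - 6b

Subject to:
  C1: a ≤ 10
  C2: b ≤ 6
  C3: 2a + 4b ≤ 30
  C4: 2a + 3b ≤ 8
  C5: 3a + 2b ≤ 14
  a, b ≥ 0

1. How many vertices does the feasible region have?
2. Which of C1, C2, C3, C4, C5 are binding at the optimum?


1. 3
2. C4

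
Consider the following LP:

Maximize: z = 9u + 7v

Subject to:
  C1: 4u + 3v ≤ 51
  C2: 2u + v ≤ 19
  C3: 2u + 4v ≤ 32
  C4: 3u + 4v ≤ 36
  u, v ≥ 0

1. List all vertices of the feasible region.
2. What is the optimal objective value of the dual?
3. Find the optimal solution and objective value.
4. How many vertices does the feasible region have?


1. (0, 0), (9.5, 0), (8, 3), (4, 6), (0, 8)
2. 93
3. u = 8, v = 3, z = 93
4. 5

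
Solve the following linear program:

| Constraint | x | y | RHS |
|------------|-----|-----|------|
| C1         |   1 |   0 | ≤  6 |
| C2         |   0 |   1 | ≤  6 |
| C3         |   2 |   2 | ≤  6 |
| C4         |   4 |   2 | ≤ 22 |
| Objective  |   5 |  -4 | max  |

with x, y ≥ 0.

Evaluate the objective at each vertex of the feasible region:
  z(0, 0) = 0
  z(3, 0) = 15  ←
  z(0, 3) = -12
The maximum is at x = 3, y = 0.

x = 3, y = 0, z = 15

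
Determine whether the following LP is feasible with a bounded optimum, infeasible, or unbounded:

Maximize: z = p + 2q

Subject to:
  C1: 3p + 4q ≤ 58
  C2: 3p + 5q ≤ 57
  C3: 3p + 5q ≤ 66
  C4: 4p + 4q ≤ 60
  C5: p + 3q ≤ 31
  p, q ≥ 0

Feasible with a bounded optimal solution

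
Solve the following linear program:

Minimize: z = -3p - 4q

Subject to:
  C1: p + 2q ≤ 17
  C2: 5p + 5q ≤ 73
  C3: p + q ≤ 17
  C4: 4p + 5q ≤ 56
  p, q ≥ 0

Evaluate the objective at each vertex of the feasible region:
  z(0, 0) = 0
  z(14, 0) = -42
  z(9, 4) = -43  ←
  z(0, 8.5) = -34
The minimum is at p = 9, q = 4.

p = 9, q = 4, z = -43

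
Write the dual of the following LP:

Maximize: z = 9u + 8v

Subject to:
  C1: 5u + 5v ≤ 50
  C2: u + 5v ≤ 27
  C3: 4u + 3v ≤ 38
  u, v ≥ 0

Primal max cᵀx s.t. Ax ≤ b, x ≥ 0  →  Dual min bᵀy s.t. Aᵀy ≥ c, y ≥ 0.

Minimize: z = 50y1 + 27y2 + 38y3

Subject to:
  5y1 + y2 + 4y3 ≥ 9
  5y1 + 5y2 + 3y3 ≥ 8
  y1, y2, y3 ≥ 0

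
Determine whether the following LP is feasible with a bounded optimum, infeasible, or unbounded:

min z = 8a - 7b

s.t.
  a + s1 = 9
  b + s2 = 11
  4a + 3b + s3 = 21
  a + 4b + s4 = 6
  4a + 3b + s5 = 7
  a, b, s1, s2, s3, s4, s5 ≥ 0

Feasible with a bounded optimal solution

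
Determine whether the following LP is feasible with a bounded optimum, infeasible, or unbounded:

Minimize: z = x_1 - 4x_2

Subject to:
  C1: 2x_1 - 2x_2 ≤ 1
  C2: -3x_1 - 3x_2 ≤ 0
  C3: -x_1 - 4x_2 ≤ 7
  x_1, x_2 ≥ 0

Unbounded (objective can decrease without bound)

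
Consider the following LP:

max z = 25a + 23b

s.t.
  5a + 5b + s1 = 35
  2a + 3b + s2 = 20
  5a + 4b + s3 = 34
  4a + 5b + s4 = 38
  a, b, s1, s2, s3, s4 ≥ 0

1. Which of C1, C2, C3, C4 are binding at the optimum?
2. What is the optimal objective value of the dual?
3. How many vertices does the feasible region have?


1. C1, C3
2. 173
3. 5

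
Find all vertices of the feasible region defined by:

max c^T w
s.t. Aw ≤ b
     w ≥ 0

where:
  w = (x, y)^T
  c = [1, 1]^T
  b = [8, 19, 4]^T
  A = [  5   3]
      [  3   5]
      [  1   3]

(0, 0), (1.6, 0), (1, 1), (0, 1.333)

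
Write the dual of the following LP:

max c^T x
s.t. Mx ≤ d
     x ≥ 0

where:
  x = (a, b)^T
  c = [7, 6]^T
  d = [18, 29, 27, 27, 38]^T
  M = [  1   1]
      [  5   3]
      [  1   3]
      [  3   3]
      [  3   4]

Primal max cᵀx s.t. Ax ≤ b, x ≥ 0  →  Dual min bᵀy s.t. Aᵀy ≥ c, y ≥ 0.

Minimize: z = 18y1 + 29y2 + 27y3 + 27y4 + 38y5

Subject to:
  y1 + 5y2 + y3 + 3y4 + 3y5 ≥ 7
  y1 + 3y2 + 3y3 + 3y4 + 4y5 ≥ 6
  y1, y2, y3, y4, y5 ≥ 0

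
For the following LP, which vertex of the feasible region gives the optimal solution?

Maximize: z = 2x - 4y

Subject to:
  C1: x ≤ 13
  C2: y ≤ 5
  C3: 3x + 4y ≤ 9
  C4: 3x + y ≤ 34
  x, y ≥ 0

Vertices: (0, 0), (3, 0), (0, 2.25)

Evaluate the objective at each vertex of the feasible region:
  z(0, 0) = 0
  z(3, 0) = 6  ←
  z(0, 2.25) = -9
The maximum is at x = 3, y = 0.

(3, 0)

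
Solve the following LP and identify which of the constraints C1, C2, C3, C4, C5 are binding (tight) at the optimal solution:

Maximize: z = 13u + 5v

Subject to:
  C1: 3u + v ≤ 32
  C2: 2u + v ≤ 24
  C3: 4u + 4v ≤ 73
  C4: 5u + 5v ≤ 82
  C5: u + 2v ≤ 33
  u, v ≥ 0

At u = 8, v = 8, compute slack b - a·x for each constraint:
  C1: 32 − 32 = 0  (binding)
  C2: 24 − 24 = 0  (binding)
  C3: 73 − 64 = 9  (slack)
  C4: 82 − 80 = 2  (slack)
  C5: 33 − 24 = 9  (slack)

Optimal: u = 8, v = 8
Binding: C1, C2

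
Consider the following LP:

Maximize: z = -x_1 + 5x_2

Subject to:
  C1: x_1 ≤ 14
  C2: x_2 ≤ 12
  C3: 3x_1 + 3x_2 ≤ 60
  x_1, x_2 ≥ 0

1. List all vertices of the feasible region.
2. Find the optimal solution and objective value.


1. (0, 0), (14, 0), (14, 6), (8, 12), (0, 12)
2. x_1 = 0, x_2 = 12, z = 60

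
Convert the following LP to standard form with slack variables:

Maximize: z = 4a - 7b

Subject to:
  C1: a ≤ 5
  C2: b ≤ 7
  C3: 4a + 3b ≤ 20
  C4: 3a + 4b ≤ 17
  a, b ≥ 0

max z = 4a - 7b

s.t.
  a + s1 = 5
  b + s2 = 7
  4a + 3b + s3 = 20
  3a + 4b + s4 = 17
  a, b, s1, s2, s3, s4 ≥ 0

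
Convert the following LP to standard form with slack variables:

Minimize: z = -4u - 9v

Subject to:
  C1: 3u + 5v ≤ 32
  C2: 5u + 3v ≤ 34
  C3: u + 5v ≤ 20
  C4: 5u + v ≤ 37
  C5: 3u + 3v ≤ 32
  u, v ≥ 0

min z = -4u - 9v

s.t.
  3u + 5v + s1 = 32
  5u + 3v + s2 = 34
  u + 5v + s3 = 20
  5u + v + s4 = 37
  3u + 3v + s5 = 32
  u, v, s1, s2, s3, s4, s5 ≥ 0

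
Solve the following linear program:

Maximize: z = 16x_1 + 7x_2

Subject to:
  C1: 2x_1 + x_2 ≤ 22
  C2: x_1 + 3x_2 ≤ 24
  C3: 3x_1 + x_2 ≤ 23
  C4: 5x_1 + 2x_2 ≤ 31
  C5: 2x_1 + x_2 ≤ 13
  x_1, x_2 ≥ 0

Evaluate the objective at each vertex of the feasible region:
  z(0, 0) = 0
  z(6.2, 0) = 99.2
  z(5, 3) = 101  ←
  z(3, 7) = 97
  z(0, 8) = 56
The maximum is at x_1 = 5, x_2 = 3.

x_1 = 5, x_2 = 3, z = 101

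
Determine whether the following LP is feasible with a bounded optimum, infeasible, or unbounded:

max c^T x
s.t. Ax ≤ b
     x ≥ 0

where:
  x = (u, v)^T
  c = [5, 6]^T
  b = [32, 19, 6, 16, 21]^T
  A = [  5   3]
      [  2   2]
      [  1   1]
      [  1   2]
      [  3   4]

Feasible with a bounded optimal solution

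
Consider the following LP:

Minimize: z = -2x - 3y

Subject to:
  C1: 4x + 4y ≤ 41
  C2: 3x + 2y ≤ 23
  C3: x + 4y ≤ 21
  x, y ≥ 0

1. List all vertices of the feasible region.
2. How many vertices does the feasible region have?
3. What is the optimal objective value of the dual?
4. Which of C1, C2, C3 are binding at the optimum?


1. (0, 0), (7.667, 0), (5, 4), (0, 5.25)
2. 4
3. -22
4. C2, C3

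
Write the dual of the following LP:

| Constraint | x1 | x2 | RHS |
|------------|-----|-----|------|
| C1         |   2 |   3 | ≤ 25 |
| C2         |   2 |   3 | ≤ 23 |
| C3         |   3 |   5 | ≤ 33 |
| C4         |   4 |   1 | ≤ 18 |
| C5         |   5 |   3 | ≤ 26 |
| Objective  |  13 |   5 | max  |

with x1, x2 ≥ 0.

Primal max cᵀx s.t. Ax ≤ b, x ≥ 0  →  Dual min bᵀy s.t. Aᵀy ≥ c, y ≥ 0.

Minimize: z = 25y1 + 23y2 + 33y3 + 18y4 + 26y5

Subject to:
  2y1 + 2y2 + 3y3 + 4y4 + 5y5 ≥ 13
  3y1 + 3y2 + 5y3 + y4 + 3y5 ≥ 5
  y1, y2, y3, y4, y5 ≥ 0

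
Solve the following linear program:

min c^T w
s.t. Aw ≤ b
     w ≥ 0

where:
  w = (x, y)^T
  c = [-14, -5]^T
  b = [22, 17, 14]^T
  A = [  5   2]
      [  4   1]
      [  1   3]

Evaluate the objective at each vertex of the feasible region:
  z(0, 0) = 0
  z(4.25, 0) = -59.5
  z(4, 1) = -61  ←
  z(2.923, 3.692) = -59.38
  z(0, 4.667) = -23.33
The minimum is at x = 4, y = 1.

x = 4, y = 1, z = -61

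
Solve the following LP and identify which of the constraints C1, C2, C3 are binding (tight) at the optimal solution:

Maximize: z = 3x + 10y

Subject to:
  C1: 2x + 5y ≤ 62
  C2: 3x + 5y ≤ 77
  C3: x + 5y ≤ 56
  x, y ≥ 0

At x = 6, y = 10, compute slack b - a·x for each constraint:
  C1: 62 − 62 = 0  (binding)
  C2: 77 − 68 = 9  (slack)
  C3: 56 − 56 = 0  (binding)

Optimal: x = 6, y = 10
Binding: C1, C3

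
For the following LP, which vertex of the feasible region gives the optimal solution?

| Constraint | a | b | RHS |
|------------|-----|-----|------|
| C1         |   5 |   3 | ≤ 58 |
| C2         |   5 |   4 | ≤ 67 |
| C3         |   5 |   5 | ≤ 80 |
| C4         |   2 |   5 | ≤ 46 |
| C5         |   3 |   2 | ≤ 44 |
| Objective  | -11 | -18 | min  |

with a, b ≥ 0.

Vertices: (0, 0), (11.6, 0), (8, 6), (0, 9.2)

Evaluate the objective at each vertex of the feasible region:
  z(0, 0) = 0
  z(11.6, 0) = -127.6
  z(8, 6) = -196  ←
  z(0, 9.2) = -165.6
The minimum is at a = 8, b = 6.

(8, 6)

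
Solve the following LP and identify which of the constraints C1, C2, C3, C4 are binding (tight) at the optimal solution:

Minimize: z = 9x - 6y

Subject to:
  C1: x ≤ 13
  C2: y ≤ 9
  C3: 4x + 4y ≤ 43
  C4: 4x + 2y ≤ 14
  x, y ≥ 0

At x = 0, y = 7, compute slack b - a·x for each constraint:
  C1: 13 − 0 = 13  (slack)
  C2: 9 − 7 = 2  (slack)
  C3: 43 − 28 = 15  (slack)
  C4: 14 − 14 = 0  (binding)

Optimal: x = 0, y = 7
Binding: C4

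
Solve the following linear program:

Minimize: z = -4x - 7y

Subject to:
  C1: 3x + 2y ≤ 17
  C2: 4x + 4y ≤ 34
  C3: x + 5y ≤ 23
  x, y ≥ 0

Evaluate the objective at each vertex of the feasible region:
  z(0, 0) = 0
  z(5.667, 0) = -22.67
  z(3, 4) = -40  ←
  z(0, 4.6) = -32.2
The minimum is at x = 3, y = 4.

x = 3, y = 4, z = -40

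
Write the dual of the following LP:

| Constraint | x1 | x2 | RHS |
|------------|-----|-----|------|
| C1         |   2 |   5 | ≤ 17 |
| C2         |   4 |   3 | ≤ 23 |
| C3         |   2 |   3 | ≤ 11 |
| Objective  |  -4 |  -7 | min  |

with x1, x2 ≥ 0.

Primal min cᵀx s.t. Ax ≤ b, x ≥ 0  →  Dual max −bᵀy s.t. Aᵀy ≥ −c, y ≥ 0.

Maximize: z = -17y1 - 23y2 - 11y3

Subject to:
  2y1 + 4y2 + 2y3 ≥ 4
  5y1 + 3y2 + 3y3 ≥ 7
  y1, y2, y3 ≥ 0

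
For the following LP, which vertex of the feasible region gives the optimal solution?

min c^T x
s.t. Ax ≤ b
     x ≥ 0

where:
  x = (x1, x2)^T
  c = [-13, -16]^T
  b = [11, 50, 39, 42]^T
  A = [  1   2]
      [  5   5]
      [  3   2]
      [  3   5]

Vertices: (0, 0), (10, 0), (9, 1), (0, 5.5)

Evaluate the objective at each vertex of the feasible region:
  z(0, 0) = 0
  z(10, 0) = -130
  z(9, 1) = -133  ←
  z(0, 5.5) = -88
The minimum is at x1 = 9, x2 = 1.

(9, 1)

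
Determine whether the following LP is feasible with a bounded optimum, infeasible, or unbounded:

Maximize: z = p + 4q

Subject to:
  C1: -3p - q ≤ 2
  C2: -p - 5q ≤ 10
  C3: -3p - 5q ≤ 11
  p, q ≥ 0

Unbounded (objective can increase without bound)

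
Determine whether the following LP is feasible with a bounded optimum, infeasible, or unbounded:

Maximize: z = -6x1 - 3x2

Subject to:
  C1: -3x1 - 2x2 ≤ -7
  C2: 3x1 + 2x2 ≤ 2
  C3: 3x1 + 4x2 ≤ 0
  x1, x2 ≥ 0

Infeasible (no feasible solution exists)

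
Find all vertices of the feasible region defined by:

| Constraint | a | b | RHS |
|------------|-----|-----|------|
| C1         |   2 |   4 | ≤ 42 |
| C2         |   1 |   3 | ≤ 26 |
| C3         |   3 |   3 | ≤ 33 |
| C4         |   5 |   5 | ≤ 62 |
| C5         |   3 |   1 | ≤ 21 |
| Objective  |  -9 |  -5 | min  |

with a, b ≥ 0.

(0, 0), (7, 0), (5, 6), (3.5, 7.5), (0, 8.667)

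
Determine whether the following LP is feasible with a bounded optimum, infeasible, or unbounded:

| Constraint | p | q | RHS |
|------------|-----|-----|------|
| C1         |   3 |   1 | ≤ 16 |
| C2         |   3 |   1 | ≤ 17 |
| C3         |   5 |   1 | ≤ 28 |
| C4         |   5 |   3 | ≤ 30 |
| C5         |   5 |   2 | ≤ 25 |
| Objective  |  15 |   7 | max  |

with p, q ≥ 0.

Feasible with a bounded optimal solution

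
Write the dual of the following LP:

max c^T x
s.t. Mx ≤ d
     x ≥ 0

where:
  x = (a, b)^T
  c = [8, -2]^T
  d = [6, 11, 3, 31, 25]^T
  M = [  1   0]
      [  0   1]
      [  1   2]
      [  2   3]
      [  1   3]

Primal max cᵀx s.t. Ax ≤ b, x ≥ 0  →  Dual min bᵀy s.t. Aᵀy ≥ c, y ≥ 0.

Minimize: z = 6y1 + 11y2 + 3y3 + 31y4 + 25y5

Subject to:
  y1 + y3 + 2y4 + y5 ≥ 8
  y2 + 2y3 + 3y4 + 3y5 ≥ -2
  y1, y2, y3, y4, y5 ≥ 0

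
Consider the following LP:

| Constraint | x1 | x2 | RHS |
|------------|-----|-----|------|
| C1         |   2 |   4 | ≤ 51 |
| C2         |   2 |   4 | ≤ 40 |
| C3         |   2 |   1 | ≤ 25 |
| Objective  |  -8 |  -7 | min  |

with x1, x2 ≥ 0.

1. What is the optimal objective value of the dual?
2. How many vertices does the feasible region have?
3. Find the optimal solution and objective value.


1. -115
2. 4
3. x1 = 10, x2 = 5, z = -115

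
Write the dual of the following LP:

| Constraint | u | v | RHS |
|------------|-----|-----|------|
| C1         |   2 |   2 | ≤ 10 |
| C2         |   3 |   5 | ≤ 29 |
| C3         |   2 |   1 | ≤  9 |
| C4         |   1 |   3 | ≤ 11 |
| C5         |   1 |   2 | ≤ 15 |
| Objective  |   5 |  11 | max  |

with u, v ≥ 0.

Primal max cᵀx s.t. Ax ≤ b, x ≥ 0  →  Dual min bᵀy s.t. Aᵀy ≥ c, y ≥ 0.

Minimize: z = 10y1 + 29y2 + 9y3 + 11y4 + 15y5

Subject to:
  2y1 + 3y2 + 2y3 + y4 + y5 ≥ 5
  2y1 + 5y2 + y3 + 3y4 + 2y5 ≥ 11
  y1, y2, y3, y4, y5 ≥ 0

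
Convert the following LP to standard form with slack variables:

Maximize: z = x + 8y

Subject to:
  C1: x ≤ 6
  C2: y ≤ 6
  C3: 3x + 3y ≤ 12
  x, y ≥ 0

max z = x + 8y

s.t.
  x + s1 = 6
  y + s2 = 6
  3x + 3y + s3 = 12
  x, y, s1, s2, s3 ≥ 0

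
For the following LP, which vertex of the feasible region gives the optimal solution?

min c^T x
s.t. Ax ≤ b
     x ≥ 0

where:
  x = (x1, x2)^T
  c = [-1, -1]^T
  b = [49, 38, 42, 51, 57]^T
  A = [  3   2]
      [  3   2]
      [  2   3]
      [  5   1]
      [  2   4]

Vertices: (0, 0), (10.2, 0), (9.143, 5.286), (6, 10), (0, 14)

Evaluate the objective at each vertex of the feasible region:
  z(0, 0) = 0
  z(10.2, 0) = -10.2
  z(9.143, 5.286) = -14.43
  z(6, 10) = -16  ←
  z(0, 14) = -14
The minimum is at x1 = 6, x2 = 10.

(6, 10)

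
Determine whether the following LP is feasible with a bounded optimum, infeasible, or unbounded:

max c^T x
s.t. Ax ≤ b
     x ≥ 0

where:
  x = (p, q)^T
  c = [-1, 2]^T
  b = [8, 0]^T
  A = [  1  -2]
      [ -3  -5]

Unbounded (objective can increase without bound)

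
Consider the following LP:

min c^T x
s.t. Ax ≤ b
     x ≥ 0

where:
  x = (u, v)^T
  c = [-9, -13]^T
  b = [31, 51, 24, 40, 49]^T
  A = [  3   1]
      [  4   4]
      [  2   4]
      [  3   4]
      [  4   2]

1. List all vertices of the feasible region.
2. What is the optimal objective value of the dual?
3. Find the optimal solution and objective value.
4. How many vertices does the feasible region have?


1. (0, 0), (10.33, 0), (10, 1), (0, 6)
2. -103
3. u = 10, v = 1, z = -103
4. 4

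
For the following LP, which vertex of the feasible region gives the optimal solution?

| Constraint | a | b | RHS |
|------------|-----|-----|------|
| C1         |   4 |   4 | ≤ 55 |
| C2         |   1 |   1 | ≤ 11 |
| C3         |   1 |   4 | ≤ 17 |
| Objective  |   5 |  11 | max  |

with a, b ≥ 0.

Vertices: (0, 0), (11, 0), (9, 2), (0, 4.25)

Evaluate the objective at each vertex of the feasible region:
  z(0, 0) = 0
  z(11, 0) = 55
  z(9, 2) = 67  ←
  z(0, 4.25) = 46.75
The maximum is at a = 9, b = 2.

(9, 2)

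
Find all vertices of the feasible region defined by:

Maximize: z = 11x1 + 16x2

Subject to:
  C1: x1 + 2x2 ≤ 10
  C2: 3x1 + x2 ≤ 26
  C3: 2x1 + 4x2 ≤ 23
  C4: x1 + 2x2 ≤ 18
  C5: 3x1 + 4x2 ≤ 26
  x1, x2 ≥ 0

(0, 0), (8.667, 0), (6, 2), (0, 5)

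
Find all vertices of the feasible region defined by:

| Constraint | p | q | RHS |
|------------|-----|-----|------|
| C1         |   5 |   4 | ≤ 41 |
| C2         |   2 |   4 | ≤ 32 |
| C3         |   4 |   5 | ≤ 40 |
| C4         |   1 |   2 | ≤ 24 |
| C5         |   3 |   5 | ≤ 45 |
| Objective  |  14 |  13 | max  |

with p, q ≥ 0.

(0, 0), (8.2, 0), (5, 4), (0, 8)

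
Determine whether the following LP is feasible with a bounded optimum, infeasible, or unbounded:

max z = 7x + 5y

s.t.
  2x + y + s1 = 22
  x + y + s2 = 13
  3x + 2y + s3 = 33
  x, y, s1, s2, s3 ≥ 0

Feasible with a bounded optimal solution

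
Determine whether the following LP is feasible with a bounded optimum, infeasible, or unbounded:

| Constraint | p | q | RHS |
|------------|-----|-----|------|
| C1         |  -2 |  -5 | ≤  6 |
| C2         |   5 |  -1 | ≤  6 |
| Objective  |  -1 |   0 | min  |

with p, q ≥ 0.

Unbounded (objective can decrease without bound)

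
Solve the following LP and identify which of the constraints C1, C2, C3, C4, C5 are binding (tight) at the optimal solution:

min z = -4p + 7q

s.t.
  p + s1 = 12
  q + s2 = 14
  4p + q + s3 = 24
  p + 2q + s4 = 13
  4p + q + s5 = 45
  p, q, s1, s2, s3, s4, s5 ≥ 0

At p = 6, q = 0, compute slack b - a·x for each constraint:
  C1: 12 − 6 = 6  (slack)
  C2: 14 − 0 = 14  (slack)
  C3: 24 − 24 = 0  (binding)
  C4: 13 − 6 = 7  (slack)
  C5: 45 − 24 = 21  (slack)

Optimal: p = 6, q = 0
Binding: C3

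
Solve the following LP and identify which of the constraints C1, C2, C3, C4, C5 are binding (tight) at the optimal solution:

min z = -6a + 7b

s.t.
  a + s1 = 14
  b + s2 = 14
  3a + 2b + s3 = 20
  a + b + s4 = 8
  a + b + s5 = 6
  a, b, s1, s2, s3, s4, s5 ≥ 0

At a = 6, b = 0, compute slack b - a·x for each constraint:
  C1: 14 − 6 = 8  (slack)
  C2: 14 − 0 = 14  (slack)
  C3: 20 − 18 = 2  (slack)
  C4: 8 − 6 = 2  (slack)
  C5: 6 − 6 = 0  (binding)

Optimal: a = 6, b = 0
Binding: C5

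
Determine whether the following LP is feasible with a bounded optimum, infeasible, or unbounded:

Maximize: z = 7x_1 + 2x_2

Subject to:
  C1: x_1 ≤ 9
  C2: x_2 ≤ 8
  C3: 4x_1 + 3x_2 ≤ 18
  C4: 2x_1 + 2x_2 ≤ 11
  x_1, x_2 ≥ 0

Feasible with a bounded optimal solution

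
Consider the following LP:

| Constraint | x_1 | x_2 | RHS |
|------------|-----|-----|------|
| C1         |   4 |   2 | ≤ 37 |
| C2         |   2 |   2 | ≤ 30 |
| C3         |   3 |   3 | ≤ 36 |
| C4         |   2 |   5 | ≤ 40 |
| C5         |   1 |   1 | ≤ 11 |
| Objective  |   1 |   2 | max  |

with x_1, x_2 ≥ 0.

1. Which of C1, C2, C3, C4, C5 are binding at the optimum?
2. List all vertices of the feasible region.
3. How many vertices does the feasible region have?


1. C4, C5
2. (0, 0), (9.25, 0), (7.5, 3.5), (5, 6), (0, 8)
3. 5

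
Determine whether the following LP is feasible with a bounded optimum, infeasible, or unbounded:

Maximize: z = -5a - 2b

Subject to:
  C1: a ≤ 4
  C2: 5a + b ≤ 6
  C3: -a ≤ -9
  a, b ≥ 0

Infeasible (no feasible solution exists)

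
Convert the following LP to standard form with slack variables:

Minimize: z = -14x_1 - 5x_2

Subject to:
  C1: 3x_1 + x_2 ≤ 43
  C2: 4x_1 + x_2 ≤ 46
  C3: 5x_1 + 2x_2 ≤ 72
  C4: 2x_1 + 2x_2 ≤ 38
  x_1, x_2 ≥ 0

min z = -14x_1 - 5x_2

s.t.
  3x_1 + x_2 + s1 = 43
  4x_1 + x_2 + s2 = 46
  5x_1 + 2x_2 + s3 = 72
  2x_1 + 2x_2 + s4 = 38
  x_1, x_2, s1, s2, s3, s4 ≥ 0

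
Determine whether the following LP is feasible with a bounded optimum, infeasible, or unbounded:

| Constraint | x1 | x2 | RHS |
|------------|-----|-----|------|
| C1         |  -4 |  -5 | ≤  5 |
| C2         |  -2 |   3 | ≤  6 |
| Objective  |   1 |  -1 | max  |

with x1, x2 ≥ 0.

Unbounded (objective can increase without bound)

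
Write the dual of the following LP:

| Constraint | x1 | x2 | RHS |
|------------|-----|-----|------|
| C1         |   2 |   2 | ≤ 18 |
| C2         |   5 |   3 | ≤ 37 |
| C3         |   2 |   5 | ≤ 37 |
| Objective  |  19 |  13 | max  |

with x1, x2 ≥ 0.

Primal max cᵀx s.t. Ax ≤ b, x ≥ 0  →  Dual min bᵀy s.t. Aᵀy ≥ c, y ≥ 0.

Minimize: z = 18y1 + 37y2 + 37y3

Subject to:
  2y1 + 5y2 + 2y3 ≥ 19
  2y1 + 3y2 + 5y3 ≥ 13
  y1, y2, y3 ≥ 0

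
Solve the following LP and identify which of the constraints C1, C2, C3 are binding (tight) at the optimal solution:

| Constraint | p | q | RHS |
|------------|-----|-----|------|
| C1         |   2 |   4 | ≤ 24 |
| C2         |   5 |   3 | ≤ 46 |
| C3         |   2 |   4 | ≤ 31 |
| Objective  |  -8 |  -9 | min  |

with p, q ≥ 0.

At p = 8, q = 2, compute slack b - a·x for each constraint:
  C1: 24 − 24 = 0  (binding)
  C2: 46 − 46 = 0  (binding)
  C3: 31 − 24 = 7  (slack)

Optimal: p = 8, q = 2
Binding: C1, C2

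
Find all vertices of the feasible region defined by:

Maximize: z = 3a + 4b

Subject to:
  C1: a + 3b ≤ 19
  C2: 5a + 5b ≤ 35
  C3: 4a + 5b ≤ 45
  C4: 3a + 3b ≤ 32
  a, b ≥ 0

(0, 0), (7, 0), (1, 6), (0, 6.333)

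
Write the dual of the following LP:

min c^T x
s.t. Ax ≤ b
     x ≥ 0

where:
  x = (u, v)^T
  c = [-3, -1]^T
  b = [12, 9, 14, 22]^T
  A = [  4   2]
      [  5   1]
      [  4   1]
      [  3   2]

Primal min cᵀx s.t. Ax ≤ b, x ≥ 0  →  Dual max −bᵀy s.t. Aᵀy ≥ −c, y ≥ 0.

Maximize: z = -12y1 - 9y2 - 14y3 - 22y4

Subject to:
  4y1 + 5y2 + 4y3 + 3y4 ≥ 3
  2y1 + y2 + y3 + 2y4 ≥ 1
  y1, y2, y3, y4 ≥ 0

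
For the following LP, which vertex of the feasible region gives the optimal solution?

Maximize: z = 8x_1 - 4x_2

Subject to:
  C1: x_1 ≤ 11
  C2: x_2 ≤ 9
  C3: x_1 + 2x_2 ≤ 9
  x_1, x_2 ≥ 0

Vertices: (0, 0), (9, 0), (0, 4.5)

Evaluate the objective at each vertex of the feasible region:
  z(0, 0) = 0
  z(9, 0) = 72  ←
  z(0, 4.5) = -18
The maximum is at x_1 = 9, x_2 = 0.

(9, 0)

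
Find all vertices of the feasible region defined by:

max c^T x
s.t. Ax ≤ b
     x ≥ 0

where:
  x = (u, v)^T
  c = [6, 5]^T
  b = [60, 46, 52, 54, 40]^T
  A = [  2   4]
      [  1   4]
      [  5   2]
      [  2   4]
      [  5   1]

(0, 0), (8, 0), (6, 10), (0, 11.5)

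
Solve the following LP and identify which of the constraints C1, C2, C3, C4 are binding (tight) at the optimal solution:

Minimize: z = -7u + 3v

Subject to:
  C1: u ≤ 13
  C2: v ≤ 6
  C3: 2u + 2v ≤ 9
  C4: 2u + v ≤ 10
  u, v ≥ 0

At u = 4.5, v = 0, compute slack b - a·x for each constraint:
  C1: 13 − 4.5 = 8.5  (slack)
  C2: 6 − 0 = 6  (slack)
  C3: 9 − 9 = 0  (binding)
  C4: 10 − 9 = 1  (slack)

Optimal: u = 4.5, v = 0
Binding: C3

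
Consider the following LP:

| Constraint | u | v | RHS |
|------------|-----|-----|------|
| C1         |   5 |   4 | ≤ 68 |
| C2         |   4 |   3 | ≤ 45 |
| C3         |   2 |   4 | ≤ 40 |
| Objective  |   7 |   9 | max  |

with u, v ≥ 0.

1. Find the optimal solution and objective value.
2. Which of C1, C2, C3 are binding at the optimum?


1. u = 6, v = 7, z = 105
2. C2, C3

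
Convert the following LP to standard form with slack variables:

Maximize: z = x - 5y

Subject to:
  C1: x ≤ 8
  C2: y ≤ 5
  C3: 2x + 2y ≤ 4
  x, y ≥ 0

max z = x - 5y

s.t.
  x + s1 = 8
  y + s2 = 5
  2x + 2y + s3 = 4
  x, y, s1, s2, s3 ≥ 0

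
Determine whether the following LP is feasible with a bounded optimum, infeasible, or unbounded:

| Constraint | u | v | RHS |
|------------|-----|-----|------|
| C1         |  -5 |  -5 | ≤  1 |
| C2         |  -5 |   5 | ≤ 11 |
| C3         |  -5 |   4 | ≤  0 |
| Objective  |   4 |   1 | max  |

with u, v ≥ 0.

Unbounded (objective can increase without bound)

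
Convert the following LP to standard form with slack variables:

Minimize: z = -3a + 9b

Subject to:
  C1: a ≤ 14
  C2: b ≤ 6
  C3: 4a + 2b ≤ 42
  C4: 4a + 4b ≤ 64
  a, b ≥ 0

min z = -3a + 9b

s.t.
  a + s1 = 14
  b + s2 = 6
  4a + 2b + s3 = 42
  4a + 4b + s4 = 64
  a, b, s1, s2, s3, s4 ≥ 0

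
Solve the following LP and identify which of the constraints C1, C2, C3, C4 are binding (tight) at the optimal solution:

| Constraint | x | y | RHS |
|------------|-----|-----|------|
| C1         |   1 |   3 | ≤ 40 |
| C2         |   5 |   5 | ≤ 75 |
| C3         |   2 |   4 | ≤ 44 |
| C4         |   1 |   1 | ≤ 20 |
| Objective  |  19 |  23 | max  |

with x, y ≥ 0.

At x = 8, y = 7, compute slack b - a·x for each constraint:
  C1: 40 − 29 = 11  (slack)
  C2: 75 − 75 = 0  (binding)
  C3: 44 − 44 = 0  (binding)
  C4: 20 − 15 = 5  (slack)

Optimal: x = 8, y = 7
Binding: C2, C3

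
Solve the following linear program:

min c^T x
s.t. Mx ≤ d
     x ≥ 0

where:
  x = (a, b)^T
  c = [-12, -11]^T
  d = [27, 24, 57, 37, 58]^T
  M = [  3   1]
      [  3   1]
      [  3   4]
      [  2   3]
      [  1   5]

Evaluate the objective at each vertex of the feasible region:
  z(0, 0) = 0
  z(8, 0) = -96
  z(5, 9) = -159  ←
  z(1.571, 11.29) = -143
  z(0, 11.6) = -127.6
The minimum is at a = 5, b = 9.

a = 5, b = 9, z = -159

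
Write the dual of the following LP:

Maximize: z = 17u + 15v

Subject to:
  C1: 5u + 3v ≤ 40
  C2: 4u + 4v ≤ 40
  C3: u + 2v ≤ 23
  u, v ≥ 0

Primal max cᵀx s.t. Ax ≤ b, x ≥ 0  →  Dual min bᵀy s.t. Aᵀy ≥ c, y ≥ 0.

Minimize: z = 40y1 + 40y2 + 23y3

Subject to:
  5y1 + 4y2 + y3 ≥ 17
  3y1 + 4y2 + 2y3 ≥ 15
  y1, y2, y3 ≥ 0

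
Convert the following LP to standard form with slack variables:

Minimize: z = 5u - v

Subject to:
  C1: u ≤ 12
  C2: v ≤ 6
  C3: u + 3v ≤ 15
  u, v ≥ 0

min z = 5u - v

s.t.
  u + s1 = 12
  v + s2 = 6
  u + 3v + s3 = 15
  u, v, s1, s2, s3 ≥ 0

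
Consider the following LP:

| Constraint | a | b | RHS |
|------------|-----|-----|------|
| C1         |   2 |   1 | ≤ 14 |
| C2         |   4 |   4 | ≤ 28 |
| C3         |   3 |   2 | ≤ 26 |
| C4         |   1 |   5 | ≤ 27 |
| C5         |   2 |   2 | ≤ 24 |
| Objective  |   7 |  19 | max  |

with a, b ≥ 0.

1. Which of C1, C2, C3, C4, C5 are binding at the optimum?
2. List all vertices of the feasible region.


1. C2, C4
2. (0, 0), (7, 0), (2, 5), (0, 5.4)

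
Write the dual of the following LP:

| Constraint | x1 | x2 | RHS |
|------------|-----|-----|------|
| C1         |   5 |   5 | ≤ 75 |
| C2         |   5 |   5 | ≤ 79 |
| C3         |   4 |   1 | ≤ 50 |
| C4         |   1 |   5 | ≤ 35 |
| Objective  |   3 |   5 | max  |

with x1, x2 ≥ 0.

Primal max cᵀx s.t. Ax ≤ b, x ≥ 0  →  Dual min bᵀy s.t. Aᵀy ≥ c, y ≥ 0.

Minimize: z = 75y1 + 79y2 + 50y3 + 35y4

Subject to:
  5y1 + 5y2 + 4y3 + y4 ≥ 3
  5y1 + 5y2 + y3 + 5y4 ≥ 5
  y1, y2, y3, y4 ≥ 0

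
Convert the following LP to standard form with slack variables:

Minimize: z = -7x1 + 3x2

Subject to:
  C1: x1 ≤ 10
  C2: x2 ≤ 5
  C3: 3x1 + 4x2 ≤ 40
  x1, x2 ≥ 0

min z = -7x1 + 3x2

s.t.
  x1 + s1 = 10
  x2 + s2 = 5
  3x1 + 4x2 + s3 = 40
  x1, x2, s1, s2, s3 ≥ 0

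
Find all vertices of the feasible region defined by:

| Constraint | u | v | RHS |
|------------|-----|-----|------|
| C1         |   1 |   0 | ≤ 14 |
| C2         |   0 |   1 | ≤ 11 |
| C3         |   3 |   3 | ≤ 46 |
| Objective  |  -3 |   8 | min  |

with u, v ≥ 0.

(0, 0), (14, 0), (14, 1.333), (4.333, 11), (0, 11)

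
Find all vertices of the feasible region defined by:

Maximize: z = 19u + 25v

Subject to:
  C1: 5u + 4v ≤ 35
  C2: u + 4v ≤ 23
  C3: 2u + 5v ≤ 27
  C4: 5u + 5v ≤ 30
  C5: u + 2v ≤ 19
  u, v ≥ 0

(0, 0), (6, 0), (1, 5), (0, 5.4)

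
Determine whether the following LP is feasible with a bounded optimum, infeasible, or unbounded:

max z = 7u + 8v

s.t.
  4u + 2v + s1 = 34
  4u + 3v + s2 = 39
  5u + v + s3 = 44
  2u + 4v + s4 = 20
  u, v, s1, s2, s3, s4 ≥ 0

Feasible with a bounded optimal solution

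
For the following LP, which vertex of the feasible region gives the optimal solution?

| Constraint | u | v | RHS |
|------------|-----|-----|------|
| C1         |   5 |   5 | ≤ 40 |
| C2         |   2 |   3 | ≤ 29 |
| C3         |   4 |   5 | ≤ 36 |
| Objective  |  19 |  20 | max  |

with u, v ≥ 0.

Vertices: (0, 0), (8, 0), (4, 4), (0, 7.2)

Evaluate the objective at each vertex of the feasible region:
  z(0, 0) = 0
  z(8, 0) = 152
  z(4, 4) = 156  ←
  z(0, 7.2) = 144
The maximum is at u = 4, v = 4.

(4, 4)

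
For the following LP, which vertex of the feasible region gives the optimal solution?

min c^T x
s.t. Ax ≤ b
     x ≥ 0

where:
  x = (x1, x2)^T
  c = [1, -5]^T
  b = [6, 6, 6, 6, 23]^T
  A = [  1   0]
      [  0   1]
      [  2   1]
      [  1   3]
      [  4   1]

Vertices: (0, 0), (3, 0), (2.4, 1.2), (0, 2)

Evaluate the objective at each vertex of the feasible region:
  z(0, 0) = 0
  z(3, 0) = 3
  z(2.4, 1.2) = -3.6
  z(0, 2) = -10  ←
The minimum is at x1 = 0, x2 = 2.

(0, 2)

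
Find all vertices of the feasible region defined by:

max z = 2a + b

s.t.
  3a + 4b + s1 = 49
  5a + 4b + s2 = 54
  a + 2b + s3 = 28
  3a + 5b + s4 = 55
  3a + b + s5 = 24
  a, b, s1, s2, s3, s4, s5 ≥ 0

(0, 0), (8, 0), (6, 6), (3.846, 8.692), (0, 11)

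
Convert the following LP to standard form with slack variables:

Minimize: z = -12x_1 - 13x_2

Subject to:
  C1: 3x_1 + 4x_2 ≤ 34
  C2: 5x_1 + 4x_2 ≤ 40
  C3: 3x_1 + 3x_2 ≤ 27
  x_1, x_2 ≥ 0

min z = -12x_1 - 13x_2

s.t.
  3x_1 + 4x_2 + s1 = 34
  5x_1 + 4x_2 + s2 = 40
  3x_1 + 3x_2 + s3 = 27
  x_1, x_2, s1, s2, s3 ≥ 0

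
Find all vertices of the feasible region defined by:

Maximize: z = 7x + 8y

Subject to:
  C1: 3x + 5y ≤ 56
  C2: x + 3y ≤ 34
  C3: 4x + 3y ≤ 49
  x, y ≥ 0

(0, 0), (12.25, 0), (7, 7), (0, 11.2)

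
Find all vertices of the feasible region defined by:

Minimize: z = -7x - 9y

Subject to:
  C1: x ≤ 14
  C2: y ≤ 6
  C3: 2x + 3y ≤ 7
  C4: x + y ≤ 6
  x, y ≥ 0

(0, 0), (3.5, 0), (0, 2.333)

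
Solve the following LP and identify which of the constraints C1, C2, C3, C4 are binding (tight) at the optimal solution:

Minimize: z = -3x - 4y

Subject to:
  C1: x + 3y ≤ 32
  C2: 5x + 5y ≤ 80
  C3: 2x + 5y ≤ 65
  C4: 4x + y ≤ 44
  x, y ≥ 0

At x = 8, y = 8, compute slack b - a·x for each constraint:
  C1: 32 − 32 = 0  (binding)
  C2: 80 − 80 = 0  (binding)
  C3: 65 − 56 = 9  (slack)
  C4: 44 − 40 = 4  (slack)

Optimal: x = 8, y = 8
Binding: C1, C2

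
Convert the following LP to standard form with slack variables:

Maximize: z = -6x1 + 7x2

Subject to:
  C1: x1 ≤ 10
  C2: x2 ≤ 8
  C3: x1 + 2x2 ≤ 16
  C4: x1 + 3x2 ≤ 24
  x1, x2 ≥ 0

max z = -6x1 + 7x2

s.t.
  x1 + s1 = 10
  x2 + s2 = 8
  x1 + 2x2 + s3 = 16
  x1 + 3x2 + s4 = 24
  x1, x2, s1, s2, s3, s4 ≥ 0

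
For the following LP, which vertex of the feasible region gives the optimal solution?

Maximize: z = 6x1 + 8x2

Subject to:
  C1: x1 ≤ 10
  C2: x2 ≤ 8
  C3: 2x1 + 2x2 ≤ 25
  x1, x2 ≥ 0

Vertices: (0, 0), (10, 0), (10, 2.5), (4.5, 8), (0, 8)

Evaluate the objective at each vertex of the feasible region:
  z(0, 0) = 0
  z(10, 0) = 60
  z(10, 2.5) = 80
  z(4.5, 8) = 91  ←
  z(0, 8) = 64
The maximum is at x1 = 4.5, x2 = 8.

(4.5, 8)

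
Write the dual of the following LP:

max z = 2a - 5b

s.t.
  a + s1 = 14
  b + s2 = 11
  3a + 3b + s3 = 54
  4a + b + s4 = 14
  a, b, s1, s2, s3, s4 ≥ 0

Primal max cᵀx s.t. Ax ≤ b, x ≥ 0  →  Dual min bᵀy s.t. Aᵀy ≥ c, y ≥ 0.

Minimize: z = 14y1 + 11y2 + 54y3 + 14y4

Subject to:
  y1 + 3y3 + 4y4 ≥ 2
  y2 + 3y3 + y4 ≥ -5
  y1, y2, y3, y4 ≥ 0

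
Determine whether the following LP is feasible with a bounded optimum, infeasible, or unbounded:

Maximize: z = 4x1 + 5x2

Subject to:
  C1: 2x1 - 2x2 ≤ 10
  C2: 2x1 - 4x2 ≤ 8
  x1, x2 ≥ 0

Unbounded (objective can increase without bound)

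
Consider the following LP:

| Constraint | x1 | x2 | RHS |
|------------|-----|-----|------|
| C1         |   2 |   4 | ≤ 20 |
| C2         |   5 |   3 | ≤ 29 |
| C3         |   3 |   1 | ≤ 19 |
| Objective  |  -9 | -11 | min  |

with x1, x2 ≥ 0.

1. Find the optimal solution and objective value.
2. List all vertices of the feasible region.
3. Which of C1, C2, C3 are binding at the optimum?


1. x1 = 4, x2 = 3, z = -69
2. (0, 0), (5.8, 0), (4, 3), (0, 5)
3. C1, C2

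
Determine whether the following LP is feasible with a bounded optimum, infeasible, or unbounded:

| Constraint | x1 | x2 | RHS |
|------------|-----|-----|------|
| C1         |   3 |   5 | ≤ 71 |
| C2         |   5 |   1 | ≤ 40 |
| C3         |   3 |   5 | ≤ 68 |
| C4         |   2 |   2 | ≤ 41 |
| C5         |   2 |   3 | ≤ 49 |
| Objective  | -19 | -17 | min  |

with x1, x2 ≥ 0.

Feasible with a bounded optimal solution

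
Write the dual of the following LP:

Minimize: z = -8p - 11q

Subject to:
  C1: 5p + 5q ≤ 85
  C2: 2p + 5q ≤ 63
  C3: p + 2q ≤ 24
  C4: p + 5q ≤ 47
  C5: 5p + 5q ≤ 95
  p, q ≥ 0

Primal min cᵀx s.t. Ax ≤ b, x ≥ 0  →  Dual max −bᵀy s.t. Aᵀy ≥ −c, y ≥ 0.

Maximize: z = -85y1 - 63y2 - 24y3 - 47y4 - 95y5

Subject to:
  5y1 + 2y2 + y3 + y4 + 5y5 ≥ 8
  5y1 + 5y2 + 2y3 + 5y4 + 5y5 ≥ 11
  y1, y2, y3, y4, y5 ≥ 0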